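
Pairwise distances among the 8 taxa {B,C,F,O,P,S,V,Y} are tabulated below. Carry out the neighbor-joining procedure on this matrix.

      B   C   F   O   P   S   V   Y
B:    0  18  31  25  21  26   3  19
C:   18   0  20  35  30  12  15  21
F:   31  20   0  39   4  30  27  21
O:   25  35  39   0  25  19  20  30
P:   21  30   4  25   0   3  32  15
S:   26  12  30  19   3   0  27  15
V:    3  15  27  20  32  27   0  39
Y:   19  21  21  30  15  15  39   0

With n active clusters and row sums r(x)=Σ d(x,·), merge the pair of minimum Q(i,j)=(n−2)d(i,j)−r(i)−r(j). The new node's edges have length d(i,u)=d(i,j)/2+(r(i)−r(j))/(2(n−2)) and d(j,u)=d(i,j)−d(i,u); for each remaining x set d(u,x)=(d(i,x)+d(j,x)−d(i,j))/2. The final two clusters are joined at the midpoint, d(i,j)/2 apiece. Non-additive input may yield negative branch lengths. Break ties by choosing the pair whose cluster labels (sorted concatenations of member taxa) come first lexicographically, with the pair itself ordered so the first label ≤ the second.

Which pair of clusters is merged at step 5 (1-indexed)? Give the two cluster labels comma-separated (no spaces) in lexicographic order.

BOV,C

step 1: merge (B,V) at d=3, Q=-288; branch lengths B→-1/6, V→19/6; new cluster BV
  updated: d(BV,C)=15, d(BV,F)=55/2, d(BV,O)=21, d(BV,P)=25, d(BV,S)=25, d(BV,Y)=55/2
step 2: merge (F,P) at d=4, Q=-447/2; branch lengths F→119/20, P→-39/20; new cluster FP
  updated: d(BV,FP)=97/4, d(C,FP)=23, d(FP,O)=30, d(FP,S)=29/2, d(FP,Y)=16
step 3: merge (BV,O) at d=21, Q=-655/4; branch lengths BV→247/32, O→425/32; new cluster BOV
  updated: d(BOV,C)=29/2, d(BOV,FP)=133/8, d(BOV,S)=23/2, d(BOV,Y)=73/4
step 4: merge (FP,Y) at d=16, Q=-739/8; branch lengths FP→383/48, Y→385/48; new cluster FPY
  updated: d(BOV,FPY)=151/16, d(C,FPY)=14, d(FPY,S)=27/4
step 5: merge (BOV,C) at d=29/2, Q=-751/16; branch lengths BOV→383/64, C→545/64; new cluster BCOV
  updated: d(BCOV,FPY)=143/32, d(BCOV,S)=9/2
step 6: merge (BCOV,FPY) at d=143/32, Q=-503/32; branch lengths BCOV→71/64, FPY→215/64; new cluster BCFOPVY
  updated: d(BCFOPVY,S)=217/64
step 7: merge (BCFOPVY,S) at d=217/64; branch lengths BCFOPVY→217/128, S→217/128; new cluster BCFOPSVY
final tree: (((((B:-1/6,V:19/6):247/32,O:425/32):383/64,C:545/64):71/64,((F:119/20,P:-39/20):383/48,Y:385/48):215/64):217/128,S:217/128)
total length: 4247/64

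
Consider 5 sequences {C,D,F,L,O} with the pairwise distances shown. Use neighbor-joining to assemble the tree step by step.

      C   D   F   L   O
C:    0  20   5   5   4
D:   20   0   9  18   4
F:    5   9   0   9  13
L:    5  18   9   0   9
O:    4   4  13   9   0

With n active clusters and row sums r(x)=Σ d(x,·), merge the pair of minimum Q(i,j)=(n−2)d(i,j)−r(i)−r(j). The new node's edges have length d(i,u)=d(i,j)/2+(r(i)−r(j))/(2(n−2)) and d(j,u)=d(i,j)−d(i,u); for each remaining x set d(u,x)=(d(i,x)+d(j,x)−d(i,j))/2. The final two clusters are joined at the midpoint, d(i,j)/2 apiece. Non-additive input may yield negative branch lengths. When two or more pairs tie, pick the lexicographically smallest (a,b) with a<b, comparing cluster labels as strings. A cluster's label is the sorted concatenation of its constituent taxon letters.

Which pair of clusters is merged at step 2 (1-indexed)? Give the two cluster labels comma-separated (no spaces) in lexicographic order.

C,L

step 1: merge (D,O) at d=4, Q=-69; branch lengths D→11/2, O→-3/2; new cluster DO
  updated: d(C,DO)=10, d(DO,F)=9, d(DO,L)=23/2
step 2: merge (C,L) at d=5, Q=-71/2; branch lengths C→9/8, L→31/8; new cluster CL
  updated: d(CL,DO)=33/4, d(CL,F)=9/2
step 3: merge (CL,DO) at d=33/4, Q=-87/4; branch lengths CL→15/8, DO→51/8; new cluster CDLO
  updated: d(CDLO,F)=21/8
step 4: merge (CDLO,F) at d=21/8; branch lengths CDLO→21/16, F→21/16; new cluster CDFLO
final tree: (((C:9/8,L:31/8):15/8,(D:11/2,O:-3/2):51/8):21/16,F:21/16)
total length: 159/8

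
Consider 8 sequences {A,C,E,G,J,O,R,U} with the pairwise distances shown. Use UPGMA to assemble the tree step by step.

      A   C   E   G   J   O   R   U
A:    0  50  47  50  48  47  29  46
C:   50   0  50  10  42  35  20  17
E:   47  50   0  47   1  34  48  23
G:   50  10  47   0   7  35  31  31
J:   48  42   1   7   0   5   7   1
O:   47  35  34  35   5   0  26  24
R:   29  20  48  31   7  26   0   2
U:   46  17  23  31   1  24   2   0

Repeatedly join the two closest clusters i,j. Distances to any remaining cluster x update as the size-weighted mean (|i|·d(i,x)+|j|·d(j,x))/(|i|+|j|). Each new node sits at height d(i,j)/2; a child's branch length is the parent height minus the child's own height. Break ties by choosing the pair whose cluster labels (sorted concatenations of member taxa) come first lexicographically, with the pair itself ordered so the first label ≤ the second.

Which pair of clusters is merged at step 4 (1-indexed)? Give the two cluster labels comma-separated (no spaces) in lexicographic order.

iteration 1: select E,J (d=1); attach at lengths (1/2, 1/2); label the merged cluster EJ
  updated: d(A,EJ)=95/2, d(C,EJ)=46, d(EJ,G)=27, d(EJ,O)=39/2, d(EJ,R)=55/2, d(EJ,U)=12
iteration 2: select R,U (d=2); attach at lengths (1, 1); label the merged cluster RU
  updated: d(A,RU)=75/2, d(C,RU)=37/2, d(EJ,RU)=79/4, d(G,RU)=31, d(O,RU)=25
iteration 3: select C,G (d=10); attach at lengths (5, 5); label the merged cluster CG
  updated: d(A,CG)=50, d(CG,EJ)=73/2, d(CG,O)=35, d(CG,RU)=99/4
iteration 4: select EJ,O (d=39/2); attach at lengths (37/4, 39/4); label the merged cluster EJO
  updated: d(A,EJO)=142/3, d(CG,EJO)=36, d(EJO,RU)=43/2
iteration 5: select EJO,RU (d=43/2); attach at lengths (1, 39/4); label the merged cluster EJORU
  updated: d(A,EJORU)=217/5, d(CG,EJORU)=63/2
iteration 6: select CG,EJORU (d=63/2); attach at lengths (43/4, 5); label the merged cluster CEGJORU
  updated: d(A,CEGJORU)=317/7
iteration 7: select A,CEGJORU (d=317/7); attach at lengths (317/14, 193/28); label the merged cluster ACEGJORU
final tree: (A:317/14,((C:5,G:5):43/4,(((E:1/2,J:1/2):37/4,O:39/4):1,(R:1,U:1):39/4):5):193/28)
total length: 2465/28

EJ,O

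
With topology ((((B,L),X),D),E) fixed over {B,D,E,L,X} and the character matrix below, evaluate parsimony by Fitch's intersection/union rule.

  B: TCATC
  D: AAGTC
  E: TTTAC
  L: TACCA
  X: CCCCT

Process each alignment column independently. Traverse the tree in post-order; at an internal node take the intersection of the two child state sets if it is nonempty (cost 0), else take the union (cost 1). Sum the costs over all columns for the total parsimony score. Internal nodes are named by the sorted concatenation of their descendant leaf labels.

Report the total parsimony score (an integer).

13

[col 0] BL: children B:{T}, L:{T} ∩→ {T}; cost 0
[col 0] BLX: children BL:{T}, X:{C} ∪→ {C,T}; cost 1
[col 0] BDLX: children BLX:{C,T}, D:{A} ∪→ {A,C,T}; cost 1
[col 0] BDELX: children BDLX:{A,C,T}, E:{T} ∩→ {T}; cost 0
[col 1] BL: children B:{C}, L:{A} ∪→ {A,C}; cost 1
[col 1] BLX: children BL:{A,C}, X:{C} ∩→ {C}; cost 0
[col 1] BDLX: children BLX:{C}, D:{A} ∪→ {A,C}; cost 1
[col 1] BDELX: children BDLX:{A,C}, E:{T} ∪→ {A,C,T}; cost 1
[col 2] BL: children B:{A}, L:{C} ∪→ {A,C}; cost 1
[col 2] BLX: children BL:{A,C}, X:{C} ∩→ {C}; cost 0
[col 2] BDLX: children BLX:{C}, D:{G} ∪→ {C,G}; cost 1
[col 2] BDELX: children BDLX:{C,G}, E:{T} ∪→ {C,G,T}; cost 1
[col 3] BL: children B:{T}, L:{C} ∪→ {C,T}; cost 1
[col 3] BLX: children BL:{C,T}, X:{C} ∩→ {C}; cost 0
[col 3] BDLX: children BLX:{C}, D:{T} ∪→ {C,T}; cost 1
[col 3] BDELX: children BDLX:{C,T}, E:{A} ∪→ {A,C,T}; cost 1
[col 4] BL: children B:{C}, L:{A} ∪→ {A,C}; cost 1
[col 4] BLX: children BL:{A,C}, X:{T} ∪→ {A,C,T}; cost 1
[col 4] BDLX: children BLX:{A,C,T}, D:{C} ∩→ {C}; cost 0
[col 4] BDELX: children BDLX:{C}, E:{C} ∩→ {C}; cost 0
per-site changes: [2, 3, 3, 3, 2]; total = 13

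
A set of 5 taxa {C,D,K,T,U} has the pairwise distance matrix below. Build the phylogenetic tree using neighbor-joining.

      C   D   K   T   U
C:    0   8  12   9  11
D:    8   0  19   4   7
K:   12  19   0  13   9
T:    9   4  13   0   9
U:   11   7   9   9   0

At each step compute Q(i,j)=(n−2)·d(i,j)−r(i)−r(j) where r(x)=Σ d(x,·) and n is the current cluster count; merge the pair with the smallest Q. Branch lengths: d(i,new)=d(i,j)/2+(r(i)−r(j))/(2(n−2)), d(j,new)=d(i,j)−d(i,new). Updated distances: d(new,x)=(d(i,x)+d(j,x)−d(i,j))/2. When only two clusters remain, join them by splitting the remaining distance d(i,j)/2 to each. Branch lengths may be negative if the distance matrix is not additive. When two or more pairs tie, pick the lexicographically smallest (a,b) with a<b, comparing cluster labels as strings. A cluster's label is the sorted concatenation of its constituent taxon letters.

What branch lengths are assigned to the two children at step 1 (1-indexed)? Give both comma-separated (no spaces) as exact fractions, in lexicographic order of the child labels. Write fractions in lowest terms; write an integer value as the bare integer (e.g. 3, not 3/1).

1. join K+U (d=9, Q=-62) ⇒ KU; edges |K|=22/3, |U|=5/3
  updated: d(C,KU)=7, d(D,KU)=17/2, d(KU,T)=13/2
2. join C+KU (d=7, Q=-32) ⇒ CKU; edges |C|=4, |KU|=3
  updated: d(CKU,D)=19/4, d(CKU,T)=17/4
3. join CKU+D (d=19/4, Q=-13) ⇒ CDKU; edges |CKU|=5/2, |D|=9/4
  updated: d(CDKU,T)=7/4
4. join CDKU+T (d=7/4) ⇒ CDKTU; edges |CDKU|=7/8, |T|=7/8
final tree: (((C:4,(K:22/3,U:5/3):3):5/2,D:9/4):7/8,T:7/8)
total length: 45/2

22/3,5/3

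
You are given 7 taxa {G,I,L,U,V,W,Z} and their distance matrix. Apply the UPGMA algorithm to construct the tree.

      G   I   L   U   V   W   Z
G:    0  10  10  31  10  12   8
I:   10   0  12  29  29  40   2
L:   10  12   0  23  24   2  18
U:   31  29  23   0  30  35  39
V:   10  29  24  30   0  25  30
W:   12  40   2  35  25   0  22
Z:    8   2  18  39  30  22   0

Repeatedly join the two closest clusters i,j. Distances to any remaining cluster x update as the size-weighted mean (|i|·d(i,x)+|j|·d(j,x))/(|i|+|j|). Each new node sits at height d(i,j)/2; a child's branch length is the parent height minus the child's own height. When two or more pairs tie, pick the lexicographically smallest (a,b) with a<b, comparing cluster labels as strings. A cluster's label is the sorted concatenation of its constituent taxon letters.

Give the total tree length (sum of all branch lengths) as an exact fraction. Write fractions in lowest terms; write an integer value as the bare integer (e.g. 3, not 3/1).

step 1: merge (I,Z) at d=2; branch lengths I→1, Z→1; new cluster IZ
  updated: d(G,IZ)=9, d(IZ,L)=15, d(IZ,U)=34, d(IZ,V)=59/2, d(IZ,W)=31
step 2: merge (L,W) at d=2; branch lengths L→1, W→1; new cluster LW
  updated: d(G,LW)=11, d(IZ,LW)=23, d(LW,U)=29, d(LW,V)=49/2
step 3: merge (G,IZ) at d=9; branch lengths G→9/2, IZ→7/2; new cluster GIZ
  updated: d(GIZ,LW)=19, d(GIZ,U)=33, d(GIZ,V)=23
step 4: merge (GIZ,LW) at d=19; branch lengths GIZ→5, LW→17/2; new cluster GILWZ
  updated: d(GILWZ,U)=157/5, d(GILWZ,V)=118/5
step 5: merge (GILWZ,V) at d=118/5; branch lengths GILWZ→23/10, V→59/5; new cluster GILVWZ
  updated: d(GILVWZ,U)=187/6
step 6: merge (GILVWZ,U) at d=187/6; branch lengths GILVWZ→227/60, U→187/12; new cluster GILUVWZ
final tree: ((((G:9/2,(I:1,Z:1):7/2):5,(L:1,W:1):17/2):23/10,V:59/5):227/60,U:187/12)
total length: 1769/30

1769/30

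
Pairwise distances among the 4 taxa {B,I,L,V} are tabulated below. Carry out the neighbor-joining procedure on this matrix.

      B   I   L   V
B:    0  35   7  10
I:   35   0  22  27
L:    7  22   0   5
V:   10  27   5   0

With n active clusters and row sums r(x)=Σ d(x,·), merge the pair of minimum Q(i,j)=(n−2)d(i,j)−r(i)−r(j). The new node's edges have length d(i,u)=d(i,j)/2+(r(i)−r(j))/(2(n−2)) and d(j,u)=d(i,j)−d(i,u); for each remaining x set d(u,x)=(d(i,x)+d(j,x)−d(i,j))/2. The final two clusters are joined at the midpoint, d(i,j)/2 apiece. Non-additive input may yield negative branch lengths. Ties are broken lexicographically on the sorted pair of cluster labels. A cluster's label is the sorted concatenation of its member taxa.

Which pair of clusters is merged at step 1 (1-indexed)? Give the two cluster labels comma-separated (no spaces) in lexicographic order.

step 1: merge (B,V) at d=10, Q=-74; branch lengths B→15/2, V→5/2; new cluster BV
  updated: d(BV,I)=26, d(BV,L)=1
step 2: merge (BV,I) at d=26, Q=-49; branch lengths BV→5/2, I→47/2; new cluster BIV
  updated: d(BIV,L)=-3/2
step 3: merge (BIV,L) at d=-3/2; branch lengths BIV→-3/4, L→-3/4; new cluster BILV
final tree: (((B:15/2,V:5/2):5/2,I:47/2):-3/4,L:-3/4)
total length: 69/2

B,V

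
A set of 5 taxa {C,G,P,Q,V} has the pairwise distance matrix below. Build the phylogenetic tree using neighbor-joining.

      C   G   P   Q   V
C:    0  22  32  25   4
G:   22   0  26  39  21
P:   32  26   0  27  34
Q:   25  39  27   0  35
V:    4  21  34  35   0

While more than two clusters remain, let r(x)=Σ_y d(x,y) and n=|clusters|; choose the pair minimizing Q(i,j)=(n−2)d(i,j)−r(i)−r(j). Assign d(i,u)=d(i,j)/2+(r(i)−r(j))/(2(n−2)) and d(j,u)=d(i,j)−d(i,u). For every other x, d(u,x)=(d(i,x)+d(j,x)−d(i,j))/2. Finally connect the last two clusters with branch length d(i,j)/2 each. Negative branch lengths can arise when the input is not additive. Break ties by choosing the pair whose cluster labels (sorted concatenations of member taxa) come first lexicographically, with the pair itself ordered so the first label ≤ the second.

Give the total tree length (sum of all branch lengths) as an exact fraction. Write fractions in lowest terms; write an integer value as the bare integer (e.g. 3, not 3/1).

1. join C+V (d=4, Q=-165) ⇒ CV; edges |C|=1/6, |V|=23/6
  updated: d(CV,G)=39/2, d(CV,P)=31, d(CV,Q)=28
2. join CV+G (d=39/2, Q=-124) ⇒ CGV; edges |CV|=33/4, |G|=45/4
  updated: d(CGV,P)=75/4, d(CGV,Q)=95/4
3. join CGV+P (d=75/4, Q=-139/2) ⇒ CGPV; edges |CGV|=31/4, |P|=11
  updated: d(CGPV,Q)=16
4. join CGPV+Q (d=16) ⇒ CGPQV; edges |CGPV|=8, |Q|=8
final tree: ((((C:1/6,V:23/6):33/4,G:45/4):31/4,P:11):8,Q:8)
total length: 233/4

233/4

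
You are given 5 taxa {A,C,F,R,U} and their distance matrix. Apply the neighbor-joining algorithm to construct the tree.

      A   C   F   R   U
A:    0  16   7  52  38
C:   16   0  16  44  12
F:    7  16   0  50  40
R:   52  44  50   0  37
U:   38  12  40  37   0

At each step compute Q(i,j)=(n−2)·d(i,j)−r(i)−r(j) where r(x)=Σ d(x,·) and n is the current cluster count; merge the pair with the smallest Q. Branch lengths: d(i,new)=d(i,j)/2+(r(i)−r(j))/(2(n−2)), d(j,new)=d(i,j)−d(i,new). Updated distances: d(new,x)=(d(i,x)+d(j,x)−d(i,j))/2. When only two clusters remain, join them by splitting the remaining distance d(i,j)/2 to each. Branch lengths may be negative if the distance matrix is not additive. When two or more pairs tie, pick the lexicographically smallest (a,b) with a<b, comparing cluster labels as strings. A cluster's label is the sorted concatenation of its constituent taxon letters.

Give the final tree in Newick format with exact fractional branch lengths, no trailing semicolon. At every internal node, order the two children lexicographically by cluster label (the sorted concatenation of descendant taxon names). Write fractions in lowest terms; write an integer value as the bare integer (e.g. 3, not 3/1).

((((A:7/2,F:7/2):13,C:-1/2):10,R:59/2):15/4,U:15/4)

step 1: merge (A,F) at d=7, Q=-205; branch lengths A→7/2, F→7/2; new cluster AF
  updated: d(AF,C)=25/2, d(AF,R)=95/2, d(AF,U)=71/2
step 2: merge (AF,C) at d=25/2, Q=-139; branch lengths AF→13, C→-1/2; new cluster ACF
  updated: d(ACF,R)=79/2, d(ACF,U)=35/2
step 3: merge (ACF,R) at d=79/2, Q=-94; branch lengths ACF→10, R→59/2; new cluster ACFR
  updated: d(ACFR,U)=15/2
step 4: merge (ACFR,U) at d=15/2; branch lengths ACFR→15/4, U→15/4; new cluster ACFRU
final tree: ((((A:7/2,F:7/2):13,C:-1/2):10,R:59/2):15/4,U:15/4)
total length: 133/2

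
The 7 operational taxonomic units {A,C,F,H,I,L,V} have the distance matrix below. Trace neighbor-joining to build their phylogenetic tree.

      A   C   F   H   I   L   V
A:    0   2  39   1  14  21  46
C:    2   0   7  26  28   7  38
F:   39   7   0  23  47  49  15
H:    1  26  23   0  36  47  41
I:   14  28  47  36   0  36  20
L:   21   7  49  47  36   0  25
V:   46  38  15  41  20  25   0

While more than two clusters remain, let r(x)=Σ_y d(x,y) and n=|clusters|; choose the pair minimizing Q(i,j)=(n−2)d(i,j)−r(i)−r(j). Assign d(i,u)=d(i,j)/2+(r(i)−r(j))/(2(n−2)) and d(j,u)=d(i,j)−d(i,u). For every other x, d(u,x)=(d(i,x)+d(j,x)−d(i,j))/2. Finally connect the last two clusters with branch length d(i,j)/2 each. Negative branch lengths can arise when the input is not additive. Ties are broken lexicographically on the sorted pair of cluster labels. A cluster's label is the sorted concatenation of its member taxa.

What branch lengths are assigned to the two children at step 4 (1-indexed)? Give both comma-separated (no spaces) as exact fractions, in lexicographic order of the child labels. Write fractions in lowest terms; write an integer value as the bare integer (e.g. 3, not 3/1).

175/16,217/16

iteration 1: select A,H (d=1, Q=-292); attach at lengths (-23/5, 28/5); label the merged cluster AH
  updated: d(AH,C)=27/2, d(AH,F)=61/2, d(AH,I)=49/2, d(AH,L)=67/2, d(AH,V)=43
iteration 2: select F,V (d=15, Q=-459/2); attach at lengths (135/16, 105/16); label the merged cluster FV
  updated: d(AH,FV)=117/4, d(C,FV)=15, d(FV,I)=26, d(FV,L)=59/2
iteration 3: select C,L (d=7, Q=-297/2); attach at lengths (-43/12, 127/12); label the merged cluster CL
  updated: d(AH,CL)=20, d(CL,FV)=75/4, d(CL,I)=57/2
iteration 4: select AH,I (d=49/2, Q=-415/4); attach at lengths (175/16, 217/16); label the merged cluster AHI
  updated: d(AHI,CL)=12, d(AHI,FV)=123/8
iteration 5: select AHI,CL (d=12, Q=-369/8); attach at lengths (69/16, 123/16); label the merged cluster ACHIL
  updated: d(ACHIL,FV)=177/16
iteration 6: select ACHIL,FV (d=177/16); attach at lengths (177/32, 177/32); label the merged cluster ACFHILV
final tree: ((((A:-23/5,H:28/5):175/16,I:217/16):69/16,(C:-43/12,L:127/12):123/16):177/32,(F:135/16,V:105/16):177/32)
total length: 1129/16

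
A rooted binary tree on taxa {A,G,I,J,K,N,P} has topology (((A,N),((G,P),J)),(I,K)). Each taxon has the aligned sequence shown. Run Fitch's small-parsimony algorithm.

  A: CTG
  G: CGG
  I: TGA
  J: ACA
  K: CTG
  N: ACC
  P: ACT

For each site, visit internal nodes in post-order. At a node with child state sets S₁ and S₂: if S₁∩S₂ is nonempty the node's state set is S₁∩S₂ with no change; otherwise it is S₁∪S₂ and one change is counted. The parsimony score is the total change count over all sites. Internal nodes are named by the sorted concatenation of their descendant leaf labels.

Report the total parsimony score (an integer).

12

AN@0: {C} ∪ {A} = {A,C} (union, +1)
GP@0: {C} ∪ {A} = {A,C} (union, +1)
GJP@0: {A,C} ∩ {A} = {A} (intersection, +0)
AGJNP@0: {A,C} ∩ {A} = {A} (intersection, +0)
IK@0: {T} ∪ {C} = {C,T} (union, +1)
AGIJKNP@0: {A} ∪ {C,T} = {A,C,T} (union, +1)
AN@1: {T} ∪ {C} = {C,T} (union, +1)
GP@1: {G} ∪ {C} = {C,G} (union, +1)
GJP@1: {C,G} ∩ {C} = {C} (intersection, +0)
AGJNP@1: {C,T} ∩ {C} = {C} (intersection, +0)
IK@1: {G} ∪ {T} = {G,T} (union, +1)
AGIJKNP@1: {C} ∪ {G,T} = {C,G,T} (union, +1)
AN@2: {G} ∪ {C} = {C,G} (union, +1)
GP@2: {G} ∪ {T} = {G,T} (union, +1)
GJP@2: {G,T} ∪ {A} = {A,G,T} (union, +1)
AGJNP@2: {C,G} ∩ {A,G,T} = {G} (intersection, +0)
IK@2: {A} ∪ {G} = {A,G} (union, +1)
AGIJKNP@2: {G} ∩ {A,G} = {G} (intersection, +0)
per-site changes: [4, 4, 4]; total = 12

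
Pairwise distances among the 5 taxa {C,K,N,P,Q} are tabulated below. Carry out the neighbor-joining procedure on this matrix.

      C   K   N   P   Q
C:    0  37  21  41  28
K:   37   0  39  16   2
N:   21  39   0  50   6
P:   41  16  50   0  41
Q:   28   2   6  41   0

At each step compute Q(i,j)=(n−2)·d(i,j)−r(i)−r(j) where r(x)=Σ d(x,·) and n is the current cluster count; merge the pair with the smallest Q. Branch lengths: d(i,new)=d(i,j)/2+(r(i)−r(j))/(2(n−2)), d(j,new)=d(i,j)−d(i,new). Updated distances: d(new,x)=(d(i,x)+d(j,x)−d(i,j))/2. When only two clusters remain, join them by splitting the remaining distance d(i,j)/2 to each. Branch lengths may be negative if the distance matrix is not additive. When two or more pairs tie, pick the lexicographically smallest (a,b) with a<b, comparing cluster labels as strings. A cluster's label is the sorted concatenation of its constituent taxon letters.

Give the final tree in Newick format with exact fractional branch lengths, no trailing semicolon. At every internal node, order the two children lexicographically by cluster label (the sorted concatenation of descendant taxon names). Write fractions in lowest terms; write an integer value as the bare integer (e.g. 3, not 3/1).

(((C:117/8,N:51/8):65/8,(K:-1,P:17):121/8):-13/16,Q:-13/16)

step 1: merge (K,P) at d=16, Q=-194; branch lengths K→-1, P→17; new cluster KP
  updated: d(C,KP)=31, d(KP,N)=73/2, d(KP,Q)=27/2
step 2: merge (C,N) at d=21, Q=-203/2; branch lengths C→117/8, N→51/8; new cluster CN
  updated: d(CN,KP)=93/4, d(CN,Q)=13/2
step 3: merge (CN,KP) at d=93/4, Q=-173/4; branch lengths CN→65/8, KP→121/8; new cluster CKNP
  updated: d(CKNP,Q)=-13/8
step 4: merge (CKNP,Q) at d=-13/8; branch lengths CKNP→-13/16, Q→-13/16; new cluster CKNPQ
final tree: (((C:117/8,N:51/8):65/8,(K:-1,P:17):121/8):-13/16,Q:-13/16)
total length: 469/8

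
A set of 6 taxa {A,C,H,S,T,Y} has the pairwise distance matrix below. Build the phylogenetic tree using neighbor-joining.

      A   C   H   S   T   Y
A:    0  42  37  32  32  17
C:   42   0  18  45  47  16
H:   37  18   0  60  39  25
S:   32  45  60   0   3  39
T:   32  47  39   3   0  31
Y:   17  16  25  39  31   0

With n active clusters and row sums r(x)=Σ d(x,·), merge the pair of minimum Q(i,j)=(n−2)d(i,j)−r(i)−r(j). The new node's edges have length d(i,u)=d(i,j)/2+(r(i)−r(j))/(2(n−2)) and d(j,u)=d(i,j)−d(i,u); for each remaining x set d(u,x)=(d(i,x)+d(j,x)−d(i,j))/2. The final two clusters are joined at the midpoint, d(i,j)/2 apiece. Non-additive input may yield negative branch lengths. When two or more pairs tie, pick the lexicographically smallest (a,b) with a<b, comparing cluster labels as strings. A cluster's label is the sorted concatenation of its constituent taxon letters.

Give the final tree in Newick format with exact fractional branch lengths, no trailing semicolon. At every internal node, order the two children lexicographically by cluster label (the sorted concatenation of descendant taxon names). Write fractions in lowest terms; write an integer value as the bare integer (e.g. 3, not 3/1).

(((A:151/16,(S:39/8,T:-15/8):337/16):137/16,(C:31/4,H:41/4):161/16):23/32,Y:23/32)

iteration 1: select S,T (d=3, Q=-319); attach at lengths (39/8, -15/8); label the merged cluster ST
  updated: d(A,ST)=61/2, d(C,ST)=89/2, d(H,ST)=48, d(ST,Y)=67/2
iteration 2: select C,H (d=18, Q=-389/2); attach at lengths (31/4, 41/4); label the merged cluster CH
  updated: d(A,CH)=61/2, d(CH,ST)=149/4, d(CH,Y)=23/2
iteration 3: select A,ST (d=61/2, Q=-473/4); attach at lengths (151/16, 337/16); label the merged cluster AST
  updated: d(AST,CH)=149/8, d(AST,Y)=10
iteration 4: select AST,CH (d=149/8, Q=-321/8); attach at lengths (137/16, 161/16); label the merged cluster ACHST
  updated: d(ACHST,Y)=23/16
iteration 5: select ACHST,Y (d=23/16); attach at lengths (23/32, 23/32); label the merged cluster ACHSTY
final tree: (((A:151/16,(S:39/8,T:-15/8):337/16):137/16,(C:31/4,H:41/4):161/16):23/32,Y:23/32)
total length: 1145/16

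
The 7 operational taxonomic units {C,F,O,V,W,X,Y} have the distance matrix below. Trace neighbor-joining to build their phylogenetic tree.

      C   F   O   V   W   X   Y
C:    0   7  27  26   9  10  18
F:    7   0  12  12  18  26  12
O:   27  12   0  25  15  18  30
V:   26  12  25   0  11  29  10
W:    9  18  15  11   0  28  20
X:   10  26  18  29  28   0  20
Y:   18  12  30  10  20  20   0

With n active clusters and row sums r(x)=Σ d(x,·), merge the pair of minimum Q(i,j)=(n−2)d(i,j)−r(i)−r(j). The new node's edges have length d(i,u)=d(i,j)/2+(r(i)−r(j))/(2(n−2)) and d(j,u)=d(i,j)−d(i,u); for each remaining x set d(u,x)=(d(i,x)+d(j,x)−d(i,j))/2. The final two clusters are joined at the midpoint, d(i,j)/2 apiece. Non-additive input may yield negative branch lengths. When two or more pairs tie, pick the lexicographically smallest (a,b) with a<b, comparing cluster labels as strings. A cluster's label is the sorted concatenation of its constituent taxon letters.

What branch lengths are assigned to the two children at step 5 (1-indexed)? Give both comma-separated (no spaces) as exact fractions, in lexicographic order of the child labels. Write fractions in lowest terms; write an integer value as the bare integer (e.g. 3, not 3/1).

31/16,37/4

step 1: merge (C,X) at d=10, Q=-178; branch lengths C→8/5, X→42/5; new cluster CX
  updated: d(CX,F)=23/2, d(CX,O)=35/2, d(CX,V)=45/2, d(CX,W)=27/2, d(CX,Y)=14
step 2: merge (V,Y) at d=10, Q=-253/2; branch lengths V→69/16, Y→91/16; new cluster VY
  updated: d(CX,VY)=53/4, d(F,VY)=7, d(O,VY)=45/2, d(VY,W)=21/2
step 3: merge (F,VY) at d=7, Q=-323/4; branch lengths F→65/24, VY→103/24; new cluster FVY
  updated: d(CX,FVY)=71/8, d(FVY,O)=55/4, d(FVY,W)=43/4
step 4: merge (CX,FVY) at d=71/8, Q=-111/2; branch lengths CX→97/16, FVY→45/16; new cluster CFVXY
  updated: d(CFVXY,O)=179/16, d(CFVXY,W)=123/16
step 5: merge (CFVXY,O) at d=179/16, Q=-271/8; branch lengths CFVXY→31/16, O→37/4; new cluster CFOVXY
  updated: d(CFOVXY,W)=23/4
step 6: merge (CFOVXY,W) at d=23/4; branch lengths CFOVXY→23/8, W→23/8; new cluster CFOVWXY
final tree: ((((C:8/5,X:42/5):97/16,(F:65/24,(V:69/16,Y:91/16):103/24):45/16):31/16,O:37/4):23/8,W:23/8)
total length: 845/16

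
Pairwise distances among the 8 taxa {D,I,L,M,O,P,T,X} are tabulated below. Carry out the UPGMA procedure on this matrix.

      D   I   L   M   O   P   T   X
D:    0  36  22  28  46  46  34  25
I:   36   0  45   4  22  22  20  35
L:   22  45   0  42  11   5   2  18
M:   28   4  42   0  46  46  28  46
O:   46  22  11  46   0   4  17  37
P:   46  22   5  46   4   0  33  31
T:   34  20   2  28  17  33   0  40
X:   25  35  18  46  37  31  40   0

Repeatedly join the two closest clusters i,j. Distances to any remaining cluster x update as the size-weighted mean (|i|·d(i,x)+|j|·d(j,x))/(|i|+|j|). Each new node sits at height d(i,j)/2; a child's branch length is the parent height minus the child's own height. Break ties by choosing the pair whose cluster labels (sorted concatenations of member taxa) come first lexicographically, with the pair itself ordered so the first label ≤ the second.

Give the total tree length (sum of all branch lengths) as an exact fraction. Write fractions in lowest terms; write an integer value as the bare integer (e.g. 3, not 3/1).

3725/48

iteration 1: select L,T (d=2); attach at lengths (1, 1); label the merged cluster LT
  updated: d(D,LT)=28, d(I,LT)=65/2, d(LT,M)=35, d(LT,O)=14, d(LT,P)=19, d(LT,X)=29
iteration 2: select I,M (d=4); attach at lengths (2, 2); label the merged cluster IM
  updated: d(D,IM)=32, d(IM,LT)=135/4, d(IM,O)=34, d(IM,P)=34, d(IM,X)=81/2
iteration 3: select O,P (d=4); attach at lengths (2, 2); label the merged cluster OP
  updated: d(D,OP)=46, d(IM,OP)=34, d(LT,OP)=33/2, d(OP,X)=34
iteration 4: select LT,OP (d=33/2); attach at lengths (29/4, 25/4); label the merged cluster LOPT
  updated: d(D,LOPT)=37, d(IM,LOPT)=271/8, d(LOPT,X)=63/2
iteration 5: select D,X (d=25); attach at lengths (25/2, 25/2); label the merged cluster DX
  updated: d(DX,IM)=145/4, d(DX,LOPT)=137/4
iteration 6: select IM,LOPT (d=271/8); attach at lengths (239/16, 139/16); label the merged cluster ILMOPT
  updated: d(DX,ILMOPT)=419/12
iteration 7: select DX,ILMOPT (d=419/12); attach at lengths (119/24, 25/48); label the merged cluster DILMOPTX
final tree: ((D:25/2,X:25/2):119/24,((I:2,M:2):239/16,((L:1,T:1):29/4,(O:2,P:2):25/4):139/16):25/48)
total length: 3725/48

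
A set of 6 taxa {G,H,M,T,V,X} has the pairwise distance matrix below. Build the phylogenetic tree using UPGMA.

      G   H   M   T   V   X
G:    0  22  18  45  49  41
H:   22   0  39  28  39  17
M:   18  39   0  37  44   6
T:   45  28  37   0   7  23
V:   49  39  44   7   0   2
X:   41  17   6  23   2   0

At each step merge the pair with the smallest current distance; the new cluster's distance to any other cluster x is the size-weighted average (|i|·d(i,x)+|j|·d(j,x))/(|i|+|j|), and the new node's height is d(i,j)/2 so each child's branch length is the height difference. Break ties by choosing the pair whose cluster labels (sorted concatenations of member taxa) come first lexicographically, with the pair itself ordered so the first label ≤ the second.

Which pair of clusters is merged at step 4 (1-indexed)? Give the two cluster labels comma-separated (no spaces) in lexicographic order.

iteration 1: select V,X (d=2); attach at lengths (1, 1); label the merged cluster VX
  updated: d(G,VX)=45, d(H,VX)=28, d(M,VX)=25, d(T,VX)=15
iteration 2: select T,VX (d=15); attach at lengths (15/2, 13/2); label the merged cluster TVX
  updated: d(G,TVX)=45, d(H,TVX)=28, d(M,TVX)=29
iteration 3: select G,M (d=18); attach at lengths (9, 9); label the merged cluster GM
  updated: d(GM,H)=61/2, d(GM,TVX)=37
iteration 4: select H,TVX (d=28); attach at lengths (14, 13/2); label the merged cluster HTVX
  updated: d(GM,HTVX)=283/8
iteration 5: select GM,HTVX (d=283/8); attach at lengths (139/16, 59/16); label the merged cluster GHMTVX
final tree: ((G:9,M:9):139/16,(H:14,(T:15/2,(V:1,X:1):13/2):13/2):59/16)
total length: 535/8

H,TVX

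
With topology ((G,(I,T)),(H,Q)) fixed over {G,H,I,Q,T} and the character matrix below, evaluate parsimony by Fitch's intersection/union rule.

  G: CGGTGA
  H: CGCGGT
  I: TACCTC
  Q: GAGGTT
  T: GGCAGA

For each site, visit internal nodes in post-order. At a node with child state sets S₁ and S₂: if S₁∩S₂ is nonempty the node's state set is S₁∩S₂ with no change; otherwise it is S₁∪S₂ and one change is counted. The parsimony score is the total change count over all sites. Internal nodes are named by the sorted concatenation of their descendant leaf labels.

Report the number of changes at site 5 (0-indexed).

2

[col 0] IT: children I:{T}, T:{G} ∪→ {G,T}; cost 1
[col 0] GIT: children G:{C}, IT:{G,T} ∪→ {C,G,T}; cost 1
[col 0] HQ: children H:{C}, Q:{G} ∪→ {C,G}; cost 1
[col 0] GHIQT: children GIT:{C,G,T}, HQ:{C,G} ∩→ {C,G}; cost 0
[col 1] IT: children I:{A}, T:{G} ∪→ {A,G}; cost 1
[col 1] GIT: children G:{G}, IT:{A,G} ∩→ {G}; cost 0
[col 1] HQ: children H:{G}, Q:{A} ∪→ {A,G}; cost 1
[col 1] GHIQT: children GIT:{G}, HQ:{A,G} ∩→ {G}; cost 0
[col 2] IT: children I:{C}, T:{C} ∩→ {C}; cost 0
[col 2] GIT: children G:{G}, IT:{C} ∪→ {C,G}; cost 1
[col 2] HQ: children H:{C}, Q:{G} ∪→ {C,G}; cost 1
[col 2] GHIQT: children GIT:{C,G}, HQ:{C,G} ∩→ {C,G}; cost 0
[col 3] IT: children I:{C}, T:{A} ∪→ {A,C}; cost 1
[col 3] GIT: children G:{T}, IT:{A,C} ∪→ {A,C,T}; cost 1
[col 3] HQ: children H:{G}, Q:{G} ∩→ {G}; cost 0
[col 3] GHIQT: children GIT:{A,C,T}, HQ:{G} ∪→ {A,C,G,T}; cost 1
[col 4] IT: children I:{T}, T:{G} ∪→ {G,T}; cost 1
[col 4] GIT: children G:{G}, IT:{G,T} ∩→ {G}; cost 0
[col 4] HQ: children H:{G}, Q:{T} ∪→ {G,T}; cost 1
[col 4] GHIQT: children GIT:{G}, HQ:{G,T} ∩→ {G}; cost 0
[col 5] IT: children I:{C}, T:{A} ∪→ {A,C}; cost 1
[col 5] GIT: children G:{A}, IT:{A,C} ∩→ {A}; cost 0
[col 5] HQ: children H:{T}, Q:{T} ∩→ {T}; cost 0
[col 5] GHIQT: children GIT:{A}, HQ:{T} ∪→ {A,T}; cost 1
per-site changes: [3, 2, 2, 3, 2, 2]; total = 14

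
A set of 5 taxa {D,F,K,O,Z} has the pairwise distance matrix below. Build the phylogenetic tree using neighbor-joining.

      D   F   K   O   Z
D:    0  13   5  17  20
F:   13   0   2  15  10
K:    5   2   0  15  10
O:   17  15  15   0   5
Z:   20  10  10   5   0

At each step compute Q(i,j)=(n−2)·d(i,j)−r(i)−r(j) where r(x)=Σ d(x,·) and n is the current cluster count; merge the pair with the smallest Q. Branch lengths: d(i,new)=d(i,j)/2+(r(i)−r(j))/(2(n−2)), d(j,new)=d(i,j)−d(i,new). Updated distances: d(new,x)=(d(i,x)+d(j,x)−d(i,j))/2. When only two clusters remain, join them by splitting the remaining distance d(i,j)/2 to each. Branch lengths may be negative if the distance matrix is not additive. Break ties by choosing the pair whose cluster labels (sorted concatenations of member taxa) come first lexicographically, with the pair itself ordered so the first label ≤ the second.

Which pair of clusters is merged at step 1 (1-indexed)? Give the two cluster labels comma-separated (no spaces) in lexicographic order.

iteration 1: select O,Z (d=5, Q=-82); attach at lengths (11/3, 4/3); label the merged cluster OZ
  updated: d(D,OZ)=16, d(F,OZ)=10, d(K,OZ)=10
iteration 2: select D,K (d=5, Q=-41); attach at lengths (27/4, -7/4); label the merged cluster DK
  updated: d(DK,F)=5, d(DK,OZ)=21/2
iteration 3: select DK,F (d=5, Q=-51/2); attach at lengths (11/4, 9/4); label the merged cluster DFK
  updated: d(DFK,OZ)=31/4
iteration 4: select DFK,OZ (d=31/4); attach at lengths (31/8, 31/8); label the merged cluster DFKOZ
final tree: (((D:27/4,K:-7/4):11/4,F:9/4):31/8,(O:11/3,Z:4/3):31/8)
total length: 91/4

O,Z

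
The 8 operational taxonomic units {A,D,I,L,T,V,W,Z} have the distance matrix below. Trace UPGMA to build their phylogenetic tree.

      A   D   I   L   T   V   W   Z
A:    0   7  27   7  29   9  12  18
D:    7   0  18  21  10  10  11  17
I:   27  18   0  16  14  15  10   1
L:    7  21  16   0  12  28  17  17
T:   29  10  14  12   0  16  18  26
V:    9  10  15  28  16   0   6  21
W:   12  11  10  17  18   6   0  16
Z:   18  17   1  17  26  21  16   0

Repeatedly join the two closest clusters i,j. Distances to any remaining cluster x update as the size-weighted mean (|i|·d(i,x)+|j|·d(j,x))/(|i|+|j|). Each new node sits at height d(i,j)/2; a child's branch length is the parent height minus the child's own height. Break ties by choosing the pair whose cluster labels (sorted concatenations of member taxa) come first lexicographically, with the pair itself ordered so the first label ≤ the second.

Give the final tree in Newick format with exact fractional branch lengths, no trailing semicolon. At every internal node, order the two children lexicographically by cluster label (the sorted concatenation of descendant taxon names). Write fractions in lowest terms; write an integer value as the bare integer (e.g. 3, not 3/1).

step 1: merge (I,Z) at d=1; branch lengths I→1/2, Z→1/2; new cluster IZ
  updated: d(A,IZ)=45/2, d(D,IZ)=35/2, d(IZ,L)=33/2, d(IZ,T)=20, d(IZ,V)=18, d(IZ,W)=13
step 2: merge (V,W) at d=6; branch lengths V→3, W→3; new cluster VW
  updated: d(A,VW)=21/2, d(D,VW)=21/2, d(IZ,VW)=31/2, d(L,VW)=45/2, d(T,VW)=17
step 3: merge (A,D) at d=7; branch lengths A→7/2, D→7/2; new cluster AD
  updated: d(AD,IZ)=20, d(AD,L)=14, d(AD,T)=39/2, d(AD,VW)=21/2
step 4: merge (AD,VW) at d=21/2; branch lengths AD→7/4, VW→9/4; new cluster ADVW
  updated: d(ADVW,IZ)=71/4, d(ADVW,L)=73/4, d(ADVW,T)=73/4
step 5: merge (L,T) at d=12; branch lengths L→6, T→6; new cluster LT
  updated: d(ADVW,LT)=73/4, d(IZ,LT)=73/4
step 6: merge (ADVW,IZ) at d=71/4; branch lengths ADVW→29/8, IZ→67/8; new cluster ADIVWZ
  updated: d(ADIVWZ,LT)=73/4
step 7: merge (ADIVWZ,LT) at d=73/4; branch lengths ADIVWZ→1/4, LT→25/8; new cluster ADILTVWZ
final tree: ((((A:7/2,D:7/2):7/4,(V:3,W:3):9/4):29/8,(I:1/2,Z:1/2):67/8):1/4,(L:6,T:6):25/8)
total length: 363/8

((((A:7/2,D:7/2):7/4,(V:3,W:3):9/4):29/8,(I:1/2,Z:1/2):67/8):1/4,(L:6,T:6):25/8)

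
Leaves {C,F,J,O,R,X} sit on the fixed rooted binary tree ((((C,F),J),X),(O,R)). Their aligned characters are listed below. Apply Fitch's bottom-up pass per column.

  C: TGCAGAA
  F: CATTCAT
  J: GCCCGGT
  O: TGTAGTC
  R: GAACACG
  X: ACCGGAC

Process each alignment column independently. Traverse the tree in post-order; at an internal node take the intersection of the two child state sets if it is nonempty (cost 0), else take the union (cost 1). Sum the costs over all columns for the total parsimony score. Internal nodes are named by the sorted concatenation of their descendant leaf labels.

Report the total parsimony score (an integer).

site 0, node CF: C={T} ∪ F={C} → {C,T} (+1)
site 0, node CFJ: CF={C,T} ∪ J={G} → {C,G,T} (+1)
site 0, node CFJX: CFJ={C,G,T} ∪ X={A} → {A,C,G,T} (+1)
site 0, node OR: O={T} ∪ R={G} → {G,T} (+1)
site 0, node CFJORX: CFJX={A,C,G,T} ∩ OR={G,T} → {G,T} (+0)
site 1, node CF: C={G} ∪ F={A} → {A,G} (+1)
site 1, node CFJ: CF={A,G} ∪ J={C} → {A,C,G} (+1)
site 1, node CFJX: CFJ={A,C,G} ∩ X={C} → {C} (+0)
site 1, node OR: O={G} ∪ R={A} → {A,G} (+1)
site 1, node CFJORX: CFJX={C} ∪ OR={A,G} → {A,C,G} (+1)
site 2, node CF: C={C} ∪ F={T} → {C,T} (+1)
site 2, node CFJ: CF={C,T} ∩ J={C} → {C} (+0)
site 2, node CFJX: CFJ={C} ∩ X={C} → {C} (+0)
site 2, node OR: O={T} ∪ R={A} → {A,T} (+1)
site 2, node CFJORX: CFJX={C} ∪ OR={A,T} → {A,C,T} (+1)
site 3, node CF: C={A} ∪ F={T} → {A,T} (+1)
site 3, node CFJ: CF={A,T} ∪ J={C} → {A,C,T} (+1)
site 3, node CFJX: CFJ={A,C,T} ∪ X={G} → {A,C,G,T} (+1)
site 3, node OR: O={A} ∪ R={C} → {A,C} (+1)
site 3, node CFJORX: CFJX={A,C,G,T} ∩ OR={A,C} → {A,C} (+0)
site 4, node CF: C={G} ∪ F={C} → {C,G} (+1)
site 4, node CFJ: CF={C,G} ∩ J={G} → {G} (+0)
site 4, node CFJX: CFJ={G} ∩ X={G} → {G} (+0)
site 4, node OR: O={G} ∪ R={A} → {A,G} (+1)
site 4, node CFJORX: CFJX={G} ∩ OR={A,G} → {G} (+0)
site 5, node CF: C={A} ∩ F={A} → {A} (+0)
site 5, node CFJ: CF={A} ∪ J={G} → {A,G} (+1)
site 5, node CFJX: CFJ={A,G} ∩ X={A} → {A} (+0)
site 5, node OR: O={T} ∪ R={C} → {C,T} (+1)
site 5, node CFJORX: CFJX={A} ∪ OR={C,T} → {A,C,T} (+1)
site 6, node CF: C={A} ∪ F={T} → {A,T} (+1)
site 6, node CFJ: CF={A,T} ∩ J={T} → {T} (+0)
site 6, node CFJX: CFJ={T} ∪ X={C} → {C,T} (+1)
site 6, node OR: O={C} ∪ R={G} → {C,G} (+1)
site 6, node CFJORX: CFJX={C,T} ∩ OR={C,G} → {C} (+0)
per-site changes: [4, 4, 3, 4, 2, 3, 3]; total = 23

23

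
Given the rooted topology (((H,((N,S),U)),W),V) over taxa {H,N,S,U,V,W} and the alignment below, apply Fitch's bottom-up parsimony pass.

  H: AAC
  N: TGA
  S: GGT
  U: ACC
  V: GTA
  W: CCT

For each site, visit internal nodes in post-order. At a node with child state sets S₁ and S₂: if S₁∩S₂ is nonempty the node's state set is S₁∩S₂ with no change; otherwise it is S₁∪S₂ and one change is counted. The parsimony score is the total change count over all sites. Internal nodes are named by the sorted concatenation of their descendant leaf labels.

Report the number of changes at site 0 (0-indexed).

NS@0: {T} ∪ {G} = {G,T} (union, +1)
NSU@0: {G,T} ∪ {A} = {A,G,T} (union, +1)
HNSU@0: {A} ∩ {A,G,T} = {A} (intersection, +0)
HNSUW@0: {A} ∪ {C} = {A,C} (union, +1)
HNSUVW@0: {A,C} ∪ {G} = {A,C,G} (union, +1)
NS@1: {G} ∩ {G} = {G} (intersection, +0)
NSU@1: {G} ∪ {C} = {C,G} (union, +1)
HNSU@1: {A} ∪ {C,G} = {A,C,G} (union, +1)
HNSUW@1: {A,C,G} ∩ {C} = {C} (intersection, +0)
HNSUVW@1: {C} ∪ {T} = {C,T} (union, +1)
NS@2: {A} ∪ {T} = {A,T} (union, +1)
NSU@2: {A,T} ∪ {C} = {A,C,T} (union, +1)
HNSU@2: {C} ∩ {A,C,T} = {C} (intersection, +0)
HNSUW@2: {C} ∪ {T} = {C,T} (union, +1)
HNSUVW@2: {C,T} ∪ {A} = {A,C,T} (union, +1)
per-site changes: [4, 3, 4]; total = 11

4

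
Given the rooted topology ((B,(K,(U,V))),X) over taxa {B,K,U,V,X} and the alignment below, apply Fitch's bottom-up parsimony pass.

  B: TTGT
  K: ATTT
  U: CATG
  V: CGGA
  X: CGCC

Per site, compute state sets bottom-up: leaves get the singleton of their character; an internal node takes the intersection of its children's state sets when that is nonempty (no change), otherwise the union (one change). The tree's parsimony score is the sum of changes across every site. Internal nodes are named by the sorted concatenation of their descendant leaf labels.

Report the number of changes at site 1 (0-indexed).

3

[col 0] UV: children U:{C}, V:{C} ∩→ {C}; cost 0
[col 0] KUV: children K:{A}, UV:{C} ∪→ {A,C}; cost 1
[col 0] BKUV: children B:{T}, KUV:{A,C} ∪→ {A,C,T}; cost 1
[col 0] BKUVX: children BKUV:{A,C,T}, X:{C} ∩→ {C}; cost 0
[col 1] UV: children U:{A}, V:{G} ∪→ {A,G}; cost 1
[col 1] KUV: children K:{T}, UV:{A,G} ∪→ {A,G,T}; cost 1
[col 1] BKUV: children B:{T}, KUV:{A,G,T} ∩→ {T}; cost 0
[col 1] BKUVX: children BKUV:{T}, X:{G} ∪→ {G,T}; cost 1
[col 2] UV: children U:{T}, V:{G} ∪→ {G,T}; cost 1
[col 2] KUV: children K:{T}, UV:{G,T} ∩→ {T}; cost 0
[col 2] BKUV: children B:{G}, KUV:{T} ∪→ {G,T}; cost 1
[col 2] BKUVX: children BKUV:{G,T}, X:{C} ∪→ {C,G,T}; cost 1
[col 3] UV: children U:{G}, V:{A} ∪→ {A,G}; cost 1
[col 3] KUV: children K:{T}, UV:{A,G} ∪→ {A,G,T}; cost 1
[col 3] BKUV: children B:{T}, KUV:{A,G,T} ∩→ {T}; cost 0
[col 3] BKUVX: children BKUV:{T}, X:{C} ∪→ {C,T}; cost 1
per-site changes: [2, 3, 3, 3]; total = 11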